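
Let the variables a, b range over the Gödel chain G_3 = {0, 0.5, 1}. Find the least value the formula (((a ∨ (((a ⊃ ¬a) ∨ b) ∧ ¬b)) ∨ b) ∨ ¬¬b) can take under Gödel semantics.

The minimum is attained at a = 0.5, b = 0:
  ¬a: Gödel ¬ of 0.5 = 0 (operand ≠ 0)
  (a ⊃ ¬a): 0.5 > 0, so result = 0
  ((a ⊃ ¬a) ∨ b) = max(0, 0) = 0
  ¬b: Gödel ¬ of 0 = 1 (operand is 0)
  (((a ⊃ ¬a) ∨ b) ∧ ¬b) = min(0, 1) = 0
  (a ∨ (((a ⊃ ¬a) ∨ b) ∧ ¬b)) = max(0.5, 0) = 0.5
  ((a ∨ (((a ⊃ ¬a) ∨ b) ∧ ¬b)) ∨ b) = max(0.5, 0) = 0.5
  ¬b: Gödel ¬ of 0 = 1 (operand is 0)
  ¬¬b: Gödel ¬ of 1 = 0 (operand ≠ 0)
  (((a ∨ (((a ⊃ ¬a) ∨ b) ∧ ¬b)) ∨ b) ∨ ¬¬b) = max(0.5, 0) = 0.5
Checking all 9 assignments confirms none give a value below 0.50.

0.50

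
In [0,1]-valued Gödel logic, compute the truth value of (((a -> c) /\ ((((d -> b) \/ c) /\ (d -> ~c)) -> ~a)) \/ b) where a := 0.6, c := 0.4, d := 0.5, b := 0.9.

(a -> c): 0.6 > 0.4, so result = 0.4
(d -> b): 0.5 ≤ 0.9, so result = 1
((d -> b) \/ c) = max(1, 0.4) = 1
~c: Gödel ¬ of 0.4 = 0 (operand ≠ 0)
(d -> ~c): 0.5 > 0, so result = 0
(((d -> b) \/ c) /\ (d -> ~c)) = min(1, 0) = 0
~a: Gödel ¬ of 0.6 = 0 (operand ≠ 0)
((((d -> b) \/ c) /\ (d -> ~c)) -> ~a): 0 ≤ 0, so result = 1
((a -> c) /\ ((((d -> b) \/ c) /\ (d -> ~c)) -> ~a)) = min(0.4, 1) = 0.4
(((a -> c) /\ ((((d -> b) \/ c) /\ (d -> ~c)) -> ~a)) \/ b) = max(0.4, 0.9) = 0.9

0.90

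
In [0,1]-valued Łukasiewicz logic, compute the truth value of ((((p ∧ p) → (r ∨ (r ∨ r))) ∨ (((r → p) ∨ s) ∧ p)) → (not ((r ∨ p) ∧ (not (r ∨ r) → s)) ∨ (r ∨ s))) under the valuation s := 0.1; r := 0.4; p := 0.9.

0.60

(p ∧ p) = min(0.9, 0.9) = 0.9
(r ∨ r) = max(0.4, 0.4) = 0.4
(r ∨ (r ∨ r)) = max(0.4, 0.4) = 0.4
((p ∧ p) → (r ∨ (r ∨ r))): min(1, 1 − 0.9 + 0.4) = 0.5
(r → p): min(1, 1 − 0.4 + 0.9) = 1
((r → p) ∨ s) = max(1, 0.1) = 1
(((r → p) ∨ s) ∧ p) = min(1, 0.9) = 0.9
(((p ∧ p) → (r ∨ (r ∨ r))) ∨ (((r → p) ∨ s) ∧ p)) = max(0.5, 0.9) = 0.9
(r ∨ p) = max(0.4, 0.9) = 0.9
(r ∨ r) = max(0.4, 0.4) = 0.4
not (r ∨ r): Łukasiewicz ¬ gives 1 − 0.4 = 0.6
(not (r ∨ r) → s): min(1, 1 − 0.6 + 0.1) = 0.5
((r ∨ p) ∧ (not (r ∨ r) → s)) = min(0.9, 0.5) = 0.5
not ((r ∨ p) ∧ (not (r ∨ r) → s)): Łukasiewicz ¬ gives 1 − 0.5 = 0.5
(r ∨ s) = max(0.4, 0.1) = 0.4
(not ((r ∨ p) ∧ (not (r ∨ r) → s)) ∨ (r ∨ s)) = max(0.5, 0.4) = 0.5
((((p ∧ p) → (r ∨ (r ∨ r))) ∨ (((r → p) ∨ s) ∧ p)) → (not ((r ∨ p) ∧ (not (r ∨ r) → s)) ∨ (r ∨ s))): min(1, 1 − 0.9 + 0.5) = 0.6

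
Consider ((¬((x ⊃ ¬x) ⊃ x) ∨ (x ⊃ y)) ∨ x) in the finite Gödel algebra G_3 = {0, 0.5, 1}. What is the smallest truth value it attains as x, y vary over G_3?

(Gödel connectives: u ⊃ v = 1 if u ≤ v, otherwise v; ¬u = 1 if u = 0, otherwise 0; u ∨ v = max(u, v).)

The minimum is attained at x = 0.5, y = 0:
  ¬x: Gödel ¬ of 0.5 = 0 (operand ≠ 0)
  (x ⊃ ¬x): 0.5 > 0, so result = 0
  ((x ⊃ ¬x) ⊃ x): 0 ≤ 0.5, so result = 1
  ¬((x ⊃ ¬x) ⊃ x): Gödel ¬ of 1 = 0 (operand ≠ 0)
  (x ⊃ y): 0.5 > 0, so result = 0
  (¬((x ⊃ ¬x) ⊃ x) ∨ (x ⊃ y)) = max(0, 0) = 0
  ((¬((x ⊃ ¬x) ⊃ x) ∨ (x ⊃ y)) ∨ x) = max(0, 0.5) = 0.5
Checking all 9 assignments confirms none give a value below 0.50.

0.50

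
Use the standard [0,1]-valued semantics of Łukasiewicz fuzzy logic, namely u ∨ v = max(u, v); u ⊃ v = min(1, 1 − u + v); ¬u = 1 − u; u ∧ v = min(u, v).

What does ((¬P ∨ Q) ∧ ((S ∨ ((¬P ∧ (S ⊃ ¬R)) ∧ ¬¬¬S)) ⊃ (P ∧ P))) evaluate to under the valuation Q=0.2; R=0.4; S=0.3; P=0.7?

¬P: Łukasiewicz ¬ gives 1 − 0.7 = 0.3
(¬P ∨ Q) = max(0.3, 0.2) = 0.3
¬P: Łukasiewicz ¬ gives 1 − 0.7 = 0.3
¬R: Łukasiewicz ¬ gives 1 − 0.4 = 0.6
(S ⊃ ¬R): min(1, 1 − 0.3 + 0.6) = 1
(¬P ∧ (S ⊃ ¬R)) = min(0.3, 1) = 0.3
¬S: Łukasiewicz ¬ gives 1 − 0.3 = 0.7
¬¬S: Łukasiewicz ¬ gives 1 − 0.7 = 0.3
¬¬¬S: Łukasiewicz ¬ gives 1 − 0.3 = 0.7
((¬P ∧ (S ⊃ ¬R)) ∧ ¬¬¬S) = min(0.3, 0.7) = 0.3
(S ∨ ((¬P ∧ (S ⊃ ¬R)) ∧ ¬¬¬S)) = max(0.3, 0.3) = 0.3
(P ∧ P) = min(0.7, 0.7) = 0.7
((S ∨ ((¬P ∧ (S ⊃ ¬R)) ∧ ¬¬¬S)) ⊃ (P ∧ P)): min(1, 1 − 0.3 + 0.7) = 1
((¬P ∨ Q) ∧ ((S ∨ ((¬P ∧ (S ⊃ ¬R)) ∧ ¬¬¬S)) ⊃ (P ∧ P))) = min(0.3, 1) = 0.3

0.30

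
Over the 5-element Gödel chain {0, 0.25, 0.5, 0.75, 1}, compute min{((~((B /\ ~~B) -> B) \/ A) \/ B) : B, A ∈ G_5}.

The minimum is attained at B = 0, A = 0:
  ~B: Gödel ¬ of 0 = 1 (operand is 0)
  ~~B: Gödel ¬ of 1 = 0 (operand ≠ 0)
  (B /\ ~~B) = min(0, 0) = 0
  ((B /\ ~~B) -> B): 0 ≤ 0, so result = 1
  ~((B /\ ~~B) -> B): Gödel ¬ of 1 = 0 (operand ≠ 0)
  (~((B /\ ~~B) -> B) \/ A) = max(0, 0) = 0
  ((~((B /\ ~~B) -> B) \/ A) \/ B) = max(0, 0) = 0
Checking all 25 assignments confirms none give a value below 0.00.

0.00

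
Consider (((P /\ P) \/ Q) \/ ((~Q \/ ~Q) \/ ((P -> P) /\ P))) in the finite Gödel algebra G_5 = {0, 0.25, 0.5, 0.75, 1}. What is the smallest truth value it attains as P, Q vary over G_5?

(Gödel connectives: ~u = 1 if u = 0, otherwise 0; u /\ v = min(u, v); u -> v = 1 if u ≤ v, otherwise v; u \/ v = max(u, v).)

0.25

The minimum is attained at P = 0, Q = 0.25:
  (P /\ P) = min(0, 0) = 0
  ((P /\ P) \/ Q) = max(0, 0.25) = 0.25
  ~Q: Gödel ¬ of 0.25 = 0 (operand ≠ 0)
  ~Q: Gödel ¬ of 0.25 = 0 (operand ≠ 0)
  (~Q \/ ~Q) = max(0, 0) = 0
  (P -> P): 0 ≤ 0, so result = 1
  ((P -> P) /\ P) = min(1, 0) = 0
  ((~Q \/ ~Q) \/ ((P -> P) /\ P)) = max(0, 0) = 0
  (((P /\ P) \/ Q) \/ ((~Q \/ ~Q) \/ ((P -> P) /\ P))) = max(0.25, 0) = 0.25
Checking all 25 assignments confirms none give a value below 0.25.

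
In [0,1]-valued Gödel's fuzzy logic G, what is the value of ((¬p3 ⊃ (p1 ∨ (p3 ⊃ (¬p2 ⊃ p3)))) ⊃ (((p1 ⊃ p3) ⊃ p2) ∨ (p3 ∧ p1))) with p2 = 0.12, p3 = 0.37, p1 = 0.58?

0.37

¬p3: Gödel ¬ of 0.37 = 0 (operand ≠ 0)
¬p2: Gödel ¬ of 0.12 = 0 (operand ≠ 0)
(¬p2 ⊃ p3): 0 ≤ 0.37, so result = 1
(p3 ⊃ (¬p2 ⊃ p3)): 0.37 ≤ 1, so result = 1
(p1 ∨ (p3 ⊃ (¬p2 ⊃ p3))) = max(0.58, 1) = 1
(¬p3 ⊃ (p1 ∨ (p3 ⊃ (¬p2 ⊃ p3)))): 0 ≤ 1, so result = 1
(p1 ⊃ p3): 0.58 > 0.37, so result = 0.37
((p1 ⊃ p3) ⊃ p2): 0.37 > 0.12, so result = 0.12
(p3 ∧ p1) = min(0.37, 0.58) = 0.37
(((p1 ⊃ p3) ⊃ p2) ∨ (p3 ∧ p1)) = max(0.12, 0.37) = 0.37
((¬p3 ⊃ (p1 ∨ (p3 ⊃ (¬p2 ⊃ p3)))) ⊃ (((p1 ⊃ p3) ⊃ p2) ∨ (p3 ∧ p1))): 1 > 0.37, so result = 0.37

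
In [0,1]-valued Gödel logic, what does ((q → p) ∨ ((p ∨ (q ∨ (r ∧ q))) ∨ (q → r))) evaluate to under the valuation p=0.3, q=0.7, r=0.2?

(q → p): 0.7 > 0.3, so result = 0.3
(r ∧ q) = min(0.2, 0.7) = 0.2
(q ∨ (r ∧ q)) = max(0.7, 0.2) = 0.7
(p ∨ (q ∨ (r ∧ q))) = max(0.3, 0.7) = 0.7
(q → r): 0.7 > 0.2, so result = 0.2
((p ∨ (q ∨ (r ∧ q))) ∨ (q → r)) = max(0.7, 0.2) = 0.7
((q → p) ∨ ((p ∨ (q ∨ (r ∧ q))) ∨ (q → r))) = max(0.3, 0.7) = 0.7

0.70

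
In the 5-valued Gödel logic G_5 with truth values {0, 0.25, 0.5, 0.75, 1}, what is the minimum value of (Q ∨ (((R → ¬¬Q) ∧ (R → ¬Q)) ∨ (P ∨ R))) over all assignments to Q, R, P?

The minimum is attained at Q = 0, R = 0.25, P = 0:
  ¬Q: Gödel ¬ of 0 = 1 (operand is 0)
  ¬¬Q: Gödel ¬ of 1 = 0 (operand ≠ 0)
  (R → ¬¬Q): 0.25 > 0, so result = 0
  ¬Q: Gödel ¬ of 0 = 1 (operand is 0)
  (R → ¬Q): 0.25 ≤ 1, so result = 1
  ((R → ¬¬Q) ∧ (R → ¬Q)) = min(0, 1) = 0
  (P ∨ R) = max(0, 0.25) = 0.25
  (((R → ¬¬Q) ∧ (R → ¬Q)) ∨ (P ∨ R)) = max(0, 0.25) = 0.25
  (Q ∨ (((R → ¬¬Q) ∧ (R → ¬Q)) ∨ (P ∨ R))) = max(0, 0.25) = 0.25
Checking all 125 assignments confirms none give a value below 0.25.

0.25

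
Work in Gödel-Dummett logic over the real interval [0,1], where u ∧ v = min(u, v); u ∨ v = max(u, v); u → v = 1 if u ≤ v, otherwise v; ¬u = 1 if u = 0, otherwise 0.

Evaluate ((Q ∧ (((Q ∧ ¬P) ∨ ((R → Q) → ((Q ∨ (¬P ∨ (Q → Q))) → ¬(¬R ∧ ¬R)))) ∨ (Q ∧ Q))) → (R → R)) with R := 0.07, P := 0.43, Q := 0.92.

¬P: Gödel ¬ of 0.43 = 0 (operand ≠ 0)
(Q ∧ ¬P) = min(0.92, 0) = 0
(R → Q): 0.07 ≤ 0.92, so result = 1
¬P: Gödel ¬ of 0.43 = 0 (operand ≠ 0)
(Q → Q): 0.92 ≤ 0.92, so result = 1
(¬P ∨ (Q → Q)) = max(0, 1) = 1
(Q ∨ (¬P ∨ (Q → Q))) = max(0.92, 1) = 1
¬R: Gödel ¬ of 0.07 = 0 (operand ≠ 0)
¬R: Gödel ¬ of 0.07 = 0 (operand ≠ 0)
(¬R ∧ ¬R) = min(0, 0) = 0
¬(¬R ∧ ¬R): Gödel ¬ of 0 = 1 (operand is 0)
((Q ∨ (¬P ∨ (Q → Q))) → ¬(¬R ∧ ¬R)): 1 ≤ 1, so result = 1
((R → Q) → ((Q ∨ (¬P ∨ (Q → Q))) → ¬(¬R ∧ ¬R))): 1 ≤ 1, so result = 1
((Q ∧ ¬P) ∨ ((R → Q) → ((Q ∨ (¬P ∨ (Q → Q))) → ¬(¬R ∧ ¬R)))) = max(0, 1) = 1
(Q ∧ Q) = min(0.92, 0.92) = 0.92
(((Q ∧ ¬P) ∨ ((R → Q) → ((Q ∨ (¬P ∨ (Q → Q))) → ¬(¬R ∧ ¬R)))) ∨ (Q ∧ Q)) = max(1, 0.92) = 1
(Q ∧ (((Q ∧ ¬P) ∨ ((R → Q) → ((Q ∨ (¬P ∨ (Q → Q))) → ¬(¬R ∧ ¬R)))) ∨ (Q ∧ Q))) = min(0.92, 1) = 0.92
(R → R): 0.07 ≤ 0.07, so result = 1
((Q ∧ (((Q ∧ ¬P) ∨ ((R → Q) → ((Q ∨ (¬P ∨ (Q → Q))) → ¬(¬R ∧ ¬R)))) ∨ (Q ∧ Q))) → (R → R)): 0.92 ≤ 1, so result = 1

1.00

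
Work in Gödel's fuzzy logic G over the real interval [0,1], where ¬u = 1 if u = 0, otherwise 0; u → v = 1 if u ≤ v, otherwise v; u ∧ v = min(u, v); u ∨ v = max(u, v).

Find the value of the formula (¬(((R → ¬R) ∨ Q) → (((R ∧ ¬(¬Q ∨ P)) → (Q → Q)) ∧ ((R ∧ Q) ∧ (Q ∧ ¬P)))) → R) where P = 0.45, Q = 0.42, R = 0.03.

¬R: Gödel ¬ of 0.03 = 0 (operand ≠ 0)
(R → ¬R): 0.03 > 0, so result = 0
((R → ¬R) ∨ Q) = max(0, 0.42) = 0.42
¬Q: Gödel ¬ of 0.42 = 0 (operand ≠ 0)
(¬Q ∨ P) = max(0, 0.45) = 0.45
¬(¬Q ∨ P): Gödel ¬ of 0.45 = 0 (operand ≠ 0)
(R ∧ ¬(¬Q ∨ P)) = min(0.03, 0) = 0
(Q → Q): 0.42 ≤ 0.42, so result = 1
((R ∧ ¬(¬Q ∨ P)) → (Q → Q)): 0 ≤ 1, so result = 1
(R ∧ Q) = min(0.03, 0.42) = 0.03
¬P: Gödel ¬ of 0.45 = 0 (operand ≠ 0)
(Q ∧ ¬P) = min(0.42, 0) = 0
((R ∧ Q) ∧ (Q ∧ ¬P)) = min(0.03, 0) = 0
(((R ∧ ¬(¬Q ∨ P)) → (Q → Q)) ∧ ((R ∧ Q) ∧ (Q ∧ ¬P))) = min(1, 0) = 0
(((R → ¬R) ∨ Q) → (((R ∧ ¬(¬Q ∨ P)) → (Q → Q)) ∧ ((R ∧ Q) ∧ (Q ∧ ¬P)))): 0.42 > 0, so result = 0
¬(((R → ¬R) ∨ Q) → (((R ∧ ¬(¬Q ∨ P)) → (Q → Q)) ∧ ((R ∧ Q) ∧ (Q ∧ ¬P)))): Gödel ¬ of 0 = 1 (operand is 0)
(¬(((R → ¬R) ∨ Q) → (((R ∧ ¬(¬Q ∨ P)) → (Q → Q)) ∧ ((R ∧ Q) ∧ (Q ∧ ¬P)))) → R): 1 > 0.03, so result = 0.03

0.03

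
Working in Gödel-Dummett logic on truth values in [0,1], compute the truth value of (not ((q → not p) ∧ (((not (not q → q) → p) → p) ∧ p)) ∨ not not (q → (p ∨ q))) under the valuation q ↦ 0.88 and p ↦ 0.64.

1.00

not p: Gödel ¬ of 0.64 = 0 (operand ≠ 0)
(q → not p): 0.88 > 0, so result = 0
not q: Gödel ¬ of 0.88 = 0 (operand ≠ 0)
(not q → q): 0 ≤ 0.88, so result = 1
not (not q → q): Gödel ¬ of 1 = 0 (operand ≠ 0)
(not (not q → q) → p): 0 ≤ 0.64, so result = 1
((not (not q → q) → p) → p): 1 > 0.64, so result = 0.64
(((not (not q → q) → p) → p) ∧ p) = min(0.64, 0.64) = 0.64
((q → not p) ∧ (((not (not q → q) → p) → p) ∧ p)) = min(0, 0.64) = 0
not ((q → not p) ∧ (((not (not q → q) → p) → p) ∧ p)): Gödel ¬ of 0 = 1 (operand is 0)
(p ∨ q) = max(0.64, 0.88) = 0.88
(q → (p ∨ q)): 0.88 ≤ 0.88, so result = 1
not (q → (p ∨ q)): Gödel ¬ of 1 = 0 (operand ≠ 0)
not not (q → (p ∨ q)): Gödel ¬ of 0 = 1 (operand is 0)
(not ((q → not p) ∧ (((not (not q → q) → p) → p) ∧ p)) ∨ not not (q → (p ∨ q))) = max(1, 1) = 1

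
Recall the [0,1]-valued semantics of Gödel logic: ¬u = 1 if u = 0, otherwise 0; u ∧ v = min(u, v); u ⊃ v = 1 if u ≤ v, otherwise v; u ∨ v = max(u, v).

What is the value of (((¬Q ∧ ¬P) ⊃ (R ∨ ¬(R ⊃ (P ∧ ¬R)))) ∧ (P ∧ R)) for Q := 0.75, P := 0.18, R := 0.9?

¬Q: Gödel ¬ of 0.75 = 0 (operand ≠ 0)
¬P: Gödel ¬ of 0.18 = 0 (operand ≠ 0)
(¬Q ∧ ¬P) = min(0, 0) = 0
¬R: Gödel ¬ of 0.9 = 0 (operand ≠ 0)
(P ∧ ¬R) = min(0.18, 0) = 0
(R ⊃ (P ∧ ¬R)): 0.9 > 0, so result = 0
¬(R ⊃ (P ∧ ¬R)): Gödel ¬ of 0 = 1 (operand is 0)
(R ∨ ¬(R ⊃ (P ∧ ¬R))) = max(0.9, 1) = 1
((¬Q ∧ ¬P) ⊃ (R ∨ ¬(R ⊃ (P ∧ ¬R)))): 0 ≤ 1, so result = 1
(P ∧ R) = min(0.18, 0.9) = 0.18
(((¬Q ∧ ¬P) ⊃ (R ∨ ¬(R ⊃ (P ∧ ¬R)))) ∧ (P ∧ R)) = min(1, 0.18) = 0.18

0.18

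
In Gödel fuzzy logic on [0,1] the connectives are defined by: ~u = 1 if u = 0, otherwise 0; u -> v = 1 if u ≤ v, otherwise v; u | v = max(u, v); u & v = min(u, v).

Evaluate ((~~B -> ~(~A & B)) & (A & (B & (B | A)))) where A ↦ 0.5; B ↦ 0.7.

0.50

~B: Gödel ¬ of 0.7 = 0 (operand ≠ 0)
~~B: Gödel ¬ of 0 = 1 (operand is 0)
~A: Gödel ¬ of 0.5 = 0 (operand ≠ 0)
(~A & B) = min(0, 0.7) = 0
~(~A & B): Gödel ¬ of 0 = 1 (operand is 0)
(~~B -> ~(~A & B)): 1 ≤ 1, so result = 1
(B | A) = max(0.7, 0.5) = 0.7
(B & (B | A)) = min(0.7, 0.7) = 0.7
(A & (B & (B | A))) = min(0.5, 0.7) = 0.5
((~~B -> ~(~A & B)) & (A & (B & (B | A)))) = min(1, 0.5) = 0.5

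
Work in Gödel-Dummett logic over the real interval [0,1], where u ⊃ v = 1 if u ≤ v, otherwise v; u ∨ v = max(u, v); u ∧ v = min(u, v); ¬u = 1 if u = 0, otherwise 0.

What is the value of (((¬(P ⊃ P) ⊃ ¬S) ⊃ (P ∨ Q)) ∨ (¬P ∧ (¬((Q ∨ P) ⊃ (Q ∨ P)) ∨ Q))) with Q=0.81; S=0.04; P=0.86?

(P ⊃ P): 0.86 ≤ 0.86, so result = 1
¬(P ⊃ P): Gödel ¬ of 1 = 0 (operand ≠ 0)
¬S: Gödel ¬ of 0.04 = 0 (operand ≠ 0)
(¬(P ⊃ P) ⊃ ¬S): 0 ≤ 0, so result = 1
(P ∨ Q) = max(0.86, 0.81) = 0.86
((¬(P ⊃ P) ⊃ ¬S) ⊃ (P ∨ Q)): 1 > 0.86, so result = 0.86
¬P: Gödel ¬ of 0.86 = 0 (operand ≠ 0)
(Q ∨ P) = max(0.81, 0.86) = 0.86
(Q ∨ P) = max(0.81, 0.86) = 0.86
((Q ∨ P) ⊃ (Q ∨ P)): 0.86 ≤ 0.86, so result = 1
¬((Q ∨ P) ⊃ (Q ∨ P)): Gödel ¬ of 1 = 0 (operand ≠ 0)
(¬((Q ∨ P) ⊃ (Q ∨ P)) ∨ Q) = max(0, 0.81) = 0.81
(¬P ∧ (¬((Q ∨ P) ⊃ (Q ∨ P)) ∨ Q)) = min(0, 0.81) = 0
(((¬(P ⊃ P) ⊃ ¬S) ⊃ (P ∨ Q)) ∨ (¬P ∧ (¬((Q ∨ P) ⊃ (Q ∨ P)) ∨ Q))) = max(0.86, 0) = 0.86

0.86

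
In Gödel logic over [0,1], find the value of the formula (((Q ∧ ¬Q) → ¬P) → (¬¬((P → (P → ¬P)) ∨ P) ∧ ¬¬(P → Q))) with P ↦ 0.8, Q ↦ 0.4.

¬Q: Gödel ¬ of 0.4 = 0 (operand ≠ 0)
(Q ∧ ¬Q) = min(0.4, 0) = 0
¬P: Gödel ¬ of 0.8 = 0 (operand ≠ 0)
((Q ∧ ¬Q) → ¬P): 0 ≤ 0, so result = 1
¬P: Gödel ¬ of 0.8 = 0 (operand ≠ 0)
(P → ¬P): 0.8 > 0, so result = 0
(P → (P → ¬P)): 0.8 > 0, so result = 0
((P → (P → ¬P)) ∨ P) = max(0, 0.8) = 0.8
¬((P → (P → ¬P)) ∨ P): Gödel ¬ of 0.8 = 0 (operand ≠ 0)
¬¬((P → (P → ¬P)) ∨ P): Gödel ¬ of 0 = 1 (operand is 0)
(P → Q): 0.8 > 0.4, so result = 0.4
¬(P → Q): Gödel ¬ of 0.4 = 0 (operand ≠ 0)
¬¬(P → Q): Gödel ¬ of 0 = 1 (operand is 0)
(¬¬((P → (P → ¬P)) ∨ P) ∧ ¬¬(P → Q)) = min(1, 1) = 1
(((Q ∧ ¬Q) → ¬P) → (¬¬((P → (P → ¬P)) ∨ P) ∧ ¬¬(P → Q))): 1 ≤ 1, so result = 1

1.00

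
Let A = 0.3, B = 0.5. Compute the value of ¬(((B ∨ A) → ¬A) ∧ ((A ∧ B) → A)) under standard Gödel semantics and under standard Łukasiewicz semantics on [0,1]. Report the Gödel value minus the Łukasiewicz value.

1.00

Gödel evaluation:
  (B ∨ A) = max(0.5, 0.3) = 0.5
  ¬A: Gödel ¬ of 0.3 = 0 (operand ≠ 0)
  ((B ∨ A) → ¬A): 0.5 > 0, so result = 0
  (A ∧ B) = min(0.3, 0.5) = 0.3
  ((A ∧ B) → A): 0.3 ≤ 0.3, so result = 1
  (((B ∨ A) → ¬A) ∧ ((A ∧ B) → A)) = min(0, 1) = 0
  ¬(((B ∨ A) → ¬A) ∧ ((A ∧ B) → A)): Gödel ¬ of 0 = 1 (operand is 0)
  Gödel value = 1
Łukasiewicz evaluation:
  (B ∨ A) = max(0.5, 0.3) = 0.5
  ¬A: Łukasiewicz ¬ gives 1 − 0.3 = 0.7
  ((B ∨ A) → ¬A): min(1, 1 − 0.5 + 0.7) = 1
  (A ∧ B) = min(0.3, 0.5) = 0.3
  ((A ∧ B) → A): min(1, 1 − 0.3 + 0.3) = 1
  (((B ∨ A) → ¬A) ∧ ((A ∧ B) → A)) = min(1, 1) = 1
  ¬(((B ∨ A) → ¬A) ∧ ((A ∧ B) → A)): Łukasiewicz ¬ gives 1 − 1 = 0
  Łukasiewicz value = 0
Difference: 1 − 0 = 1.00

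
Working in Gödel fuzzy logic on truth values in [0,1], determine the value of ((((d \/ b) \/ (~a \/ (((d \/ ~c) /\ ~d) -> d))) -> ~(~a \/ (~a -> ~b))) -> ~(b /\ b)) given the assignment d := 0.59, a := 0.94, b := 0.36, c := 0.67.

(d \/ b) = max(0.59, 0.36) = 0.59
~a: Gödel ¬ of 0.94 = 0 (operand ≠ 0)
~c: Gödel ¬ of 0.67 = 0 (operand ≠ 0)
(d \/ ~c) = max(0.59, 0) = 0.59
~d: Gödel ¬ of 0.59 = 0 (operand ≠ 0)
((d \/ ~c) /\ ~d) = min(0.59, 0) = 0
(((d \/ ~c) /\ ~d) -> d): 0 ≤ 0.59, so result = 1
(~a \/ (((d \/ ~c) /\ ~d) -> d)) = max(0, 1) = 1
((d \/ b) \/ (~a \/ (((d \/ ~c) /\ ~d) -> d))) = max(0.59, 1) = 1
~a: Gödel ¬ of 0.94 = 0 (operand ≠ 0)
~a: Gödel ¬ of 0.94 = 0 (operand ≠ 0)
~b: Gödel ¬ of 0.36 = 0 (operand ≠ 0)
(~a -> ~b): 0 ≤ 0, so result = 1
(~a \/ (~a -> ~b)) = max(0, 1) = 1
~(~a \/ (~a -> ~b)): Gödel ¬ of 1 = 0 (operand ≠ 0)
(((d \/ b) \/ (~a \/ (((d \/ ~c) /\ ~d) -> d))) -> ~(~a \/ (~a -> ~b))): 1 > 0, so result = 0
(b /\ b) = min(0.36, 0.36) = 0.36
~(b /\ b): Gödel ¬ of 0.36 = 0 (operand ≠ 0)
((((d \/ b) \/ (~a \/ (((d \/ ~c) /\ ~d) -> d))) -> ~(~a \/ (~a -> ~b))) -> ~(b /\ b)): 0 ≤ 0, so result = 1

1.00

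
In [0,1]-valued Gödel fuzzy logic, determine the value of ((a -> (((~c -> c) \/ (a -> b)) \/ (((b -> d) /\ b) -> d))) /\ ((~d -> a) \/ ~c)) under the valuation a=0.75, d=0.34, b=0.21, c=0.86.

1.00

~c: Gödel ¬ of 0.86 = 0 (operand ≠ 0)
(~c -> c): 0 ≤ 0.86, so result = 1
(a -> b): 0.75 > 0.21, so result = 0.21
((~c -> c) \/ (a -> b)) = max(1, 0.21) = 1
(b -> d): 0.21 ≤ 0.34, so result = 1
((b -> d) /\ b) = min(1, 0.21) = 0.21
(((b -> d) /\ b) -> d): 0.21 ≤ 0.34, so result = 1
(((~c -> c) \/ (a -> b)) \/ (((b -> d) /\ b) -> d)) = max(1, 1) = 1
(a -> (((~c -> c) \/ (a -> b)) \/ (((b -> d) /\ b) -> d))): 0.75 ≤ 1, so result = 1
~d: Gödel ¬ of 0.34 = 0 (operand ≠ 0)
(~d -> a): 0 ≤ 0.75, so result = 1
~c: Gödel ¬ of 0.86 = 0 (operand ≠ 0)
((~d -> a) \/ ~c) = max(1, 0) = 1
((a -> (((~c -> c) \/ (a -> b)) \/ (((b -> d) /\ b) -> d))) /\ ((~d -> a) \/ ~c)) = min(1, 1) = 1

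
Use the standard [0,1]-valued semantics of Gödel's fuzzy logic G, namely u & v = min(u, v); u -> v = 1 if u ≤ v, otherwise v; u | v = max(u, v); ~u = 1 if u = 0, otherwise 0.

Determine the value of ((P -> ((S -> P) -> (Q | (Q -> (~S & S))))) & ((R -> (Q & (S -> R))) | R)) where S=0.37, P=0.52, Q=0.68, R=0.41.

1.00

(S -> P): 0.37 ≤ 0.52, so result = 1
~S: Gödel ¬ of 0.37 = 0 (operand ≠ 0)
(~S & S) = min(0, 0.37) = 0
(Q -> (~S & S)): 0.68 > 0, so result = 0
(Q | (Q -> (~S & S))) = max(0.68, 0) = 0.68
((S -> P) -> (Q | (Q -> (~S & S)))): 1 > 0.68, so result = 0.68
(P -> ((S -> P) -> (Q | (Q -> (~S & S))))): 0.52 ≤ 0.68, so result = 1
(S -> R): 0.37 ≤ 0.41, so result = 1
(Q & (S -> R)) = min(0.68, 1) = 0.68
(R -> (Q & (S -> R))): 0.41 ≤ 0.68, so result = 1
((R -> (Q & (S -> R))) | R) = max(1, 0.41) = 1
((P -> ((S -> P) -> (Q | (Q -> (~S & S))))) & ((R -> (Q & (S -> R))) | R)) = min(1, 1) = 1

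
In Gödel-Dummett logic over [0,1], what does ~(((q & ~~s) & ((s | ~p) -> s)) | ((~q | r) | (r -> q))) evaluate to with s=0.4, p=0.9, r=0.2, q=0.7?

0.00

~s: Gödel ¬ of 0.4 = 0 (operand ≠ 0)
~~s: Gödel ¬ of 0 = 1 (operand is 0)
(q & ~~s) = min(0.7, 1) = 0.7
~p: Gödel ¬ of 0.9 = 0 (operand ≠ 0)
(s | ~p) = max(0.4, 0) = 0.4
((s | ~p) -> s): 0.4 ≤ 0.4, so result = 1
((q & ~~s) & ((s | ~p) -> s)) = min(0.7, 1) = 0.7
~q: Gödel ¬ of 0.7 = 0 (operand ≠ 0)
(~q | r) = max(0, 0.2) = 0.2
(r -> q): 0.2 ≤ 0.7, so result = 1
((~q | r) | (r -> q)) = max(0.2, 1) = 1
(((q & ~~s) & ((s | ~p) -> s)) | ((~q | r) | (r -> q))) = max(0.7, 1) = 1
~(((q & ~~s) & ((s | ~p) -> s)) | ((~q | r) | (r -> q))): Gödel ¬ of 1 = 0 (operand ≠ 0)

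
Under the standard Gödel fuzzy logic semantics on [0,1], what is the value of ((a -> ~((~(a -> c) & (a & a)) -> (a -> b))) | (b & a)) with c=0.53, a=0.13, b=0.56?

(a -> c): 0.13 ≤ 0.53, so result = 1
~(a -> c): Gödel ¬ of 1 = 0 (operand ≠ 0)
(a & a) = min(0.13, 0.13) = 0.13
(~(a -> c) & (a & a)) = min(0, 0.13) = 0
(a -> b): 0.13 ≤ 0.56, so result = 1
((~(a -> c) & (a & a)) -> (a -> b)): 0 ≤ 1, so result = 1
~((~(a -> c) & (a & a)) -> (a -> b)): Gödel ¬ of 1 = 0 (operand ≠ 0)
(a -> ~((~(a -> c) & (a & a)) -> (a -> b))): 0.13 > 0, so result = 0
(b & a) = min(0.56, 0.13) = 0.13
((a -> ~((~(a -> c) & (a & a)) -> (a -> b))) | (b & a)) = max(0, 0.13) = 0.13

0.13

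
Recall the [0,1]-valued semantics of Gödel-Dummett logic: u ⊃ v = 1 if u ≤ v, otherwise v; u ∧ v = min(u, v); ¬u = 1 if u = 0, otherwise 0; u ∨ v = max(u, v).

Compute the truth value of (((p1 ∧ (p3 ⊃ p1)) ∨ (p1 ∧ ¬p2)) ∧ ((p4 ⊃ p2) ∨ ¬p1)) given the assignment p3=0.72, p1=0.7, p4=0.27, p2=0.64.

0.70

(p3 ⊃ p1): 0.72 > 0.7, so result = 0.7
(p1 ∧ (p3 ⊃ p1)) = min(0.7, 0.7) = 0.7
¬p2: Gödel ¬ of 0.64 = 0 (operand ≠ 0)
(p1 ∧ ¬p2) = min(0.7, 0) = 0
((p1 ∧ (p3 ⊃ p1)) ∨ (p1 ∧ ¬p2)) = max(0.7, 0) = 0.7
(p4 ⊃ p2): 0.27 ≤ 0.64, so result = 1
¬p1: Gödel ¬ of 0.7 = 0 (operand ≠ 0)
((p4 ⊃ p2) ∨ ¬p1) = max(1, 0) = 1
(((p1 ∧ (p3 ⊃ p1)) ∨ (p1 ∧ ¬p2)) ∧ ((p4 ⊃ p2) ∨ ¬p1)) = min(0.7, 1) = 0.7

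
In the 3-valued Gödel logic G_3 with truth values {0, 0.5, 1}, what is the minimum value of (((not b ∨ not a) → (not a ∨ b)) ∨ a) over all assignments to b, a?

0.50

The minimum is attained at b = 0, a = 0.5:
  not b: Gödel ¬ of 0 = 1 (operand is 0)
  not a: Gödel ¬ of 0.5 = 0 (operand ≠ 0)
  (not b ∨ not a) = max(1, 0) = 1
  not a: Gödel ¬ of 0.5 = 0 (operand ≠ 0)
  (not a ∨ b) = max(0, 0) = 0
  ((not b ∨ not a) → (not a ∨ b)): 1 > 0, so result = 0
  (((not b ∨ not a) → (not a ∨ b)) ∨ a) = max(0, 0.5) = 0.5
Checking all 9 assignments confirms none give a value below 0.50.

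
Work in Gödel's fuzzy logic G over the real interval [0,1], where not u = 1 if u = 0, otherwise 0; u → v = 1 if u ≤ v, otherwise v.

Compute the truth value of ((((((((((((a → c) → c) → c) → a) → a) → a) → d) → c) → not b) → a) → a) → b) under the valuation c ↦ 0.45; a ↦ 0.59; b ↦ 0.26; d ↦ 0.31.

0.26

(a → c): 0.59 > 0.45, so result = 0.45
((a → c) → c): 0.45 ≤ 0.45, so result = 1
(((a → c) → c) → c): 1 > 0.45, so result = 0.45
((((a → c) → c) → c) → a): 0.45 ≤ 0.59, so result = 1
(((((a → c) → c) → c) → a) → a): 1 > 0.59, so result = 0.59
((((((a → c) → c) → c) → a) → a) → a): 0.59 ≤ 0.59, so result = 1
(((((((a → c) → c) → c) → a) → a) → a) → d): 1 > 0.31, so result = 0.31
((((((((a → c) → c) → c) → a) → a) → a) → d) → c): 0.31 ≤ 0.45, so result = 1
not b: Gödel ¬ of 0.26 = 0 (operand ≠ 0)
(((((((((a → c) → c) → c) → a) → a) → a) → d) → c) → not b): 1 > 0, so result = 0
((((((((((a → c) → c) → c) → a) → a) → a) → d) → c) → not b) → a): 0 ≤ 0.59, so result = 1
(((((((((((a → c) → c) → c) → a) → a) → a) → d) → c) → not b) → a) → a): 1 > 0.59, so result = 0.59
((((((((((((a → c) → c) → c) → a) → a) → a) → d) → c) → not b) → a) → a) → b): 0.59 > 0.26, so result = 0.26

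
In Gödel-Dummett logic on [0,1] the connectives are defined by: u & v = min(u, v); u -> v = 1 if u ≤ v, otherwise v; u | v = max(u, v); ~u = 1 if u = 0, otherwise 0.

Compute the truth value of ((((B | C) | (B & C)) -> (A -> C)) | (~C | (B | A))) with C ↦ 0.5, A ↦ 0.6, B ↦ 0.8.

0.80

(B | C) = max(0.8, 0.5) = 0.8
(B & C) = min(0.8, 0.5) = 0.5
((B | C) | (B & C)) = max(0.8, 0.5) = 0.8
(A -> C): 0.6 > 0.5, so result = 0.5
(((B | C) | (B & C)) -> (A -> C)): 0.8 > 0.5, so result = 0.5
~C: Gödel ¬ of 0.5 = 0 (operand ≠ 0)
(B | A) = max(0.8, 0.6) = 0.8
(~C | (B | A)) = max(0, 0.8) = 0.8
((((B | C) | (B & C)) -> (A -> C)) | (~C | (B | A))) = max(0.5, 0.8) = 0.8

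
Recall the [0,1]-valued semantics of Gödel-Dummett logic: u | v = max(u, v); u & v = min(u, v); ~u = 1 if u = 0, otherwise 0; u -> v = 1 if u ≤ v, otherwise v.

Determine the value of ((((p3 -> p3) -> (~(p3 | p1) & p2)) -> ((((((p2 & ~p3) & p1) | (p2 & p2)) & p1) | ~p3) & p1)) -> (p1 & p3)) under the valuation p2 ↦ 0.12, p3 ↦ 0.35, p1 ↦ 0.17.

(p3 -> p3): 0.35 ≤ 0.35, so result = 1
(p3 | p1) = max(0.35, 0.17) = 0.35
~(p3 | p1): Gödel ¬ of 0.35 = 0 (operand ≠ 0)
(~(p3 | p1) & p2) = min(0, 0.12) = 0
((p3 -> p3) -> (~(p3 | p1) & p2)): 1 > 0, so result = 0
~p3: Gödel ¬ of 0.35 = 0 (operand ≠ 0)
(p2 & ~p3) = min(0.12, 0) = 0
((p2 & ~p3) & p1) = min(0, 0.17) = 0
(p2 & p2) = min(0.12, 0.12) = 0.12
(((p2 & ~p3) & p1) | (p2 & p2)) = max(0, 0.12) = 0.12
((((p2 & ~p3) & p1) | (p2 & p2)) & p1) = min(0.12, 0.17) = 0.12
~p3: Gödel ¬ of 0.35 = 0 (operand ≠ 0)
(((((p2 & ~p3) & p1) | (p2 & p2)) & p1) | ~p3) = max(0.12, 0) = 0.12
((((((p2 & ~p3) & p1) | (p2 & p2)) & p1) | ~p3) & p1) = min(0.12, 0.17) = 0.12
(((p3 -> p3) -> (~(p3 | p1) & p2)) -> ((((((p2 & ~p3) & p1) | (p2 & p2)) & p1) | ~p3) & p1)): 0 ≤ 0.12, so result = 1
(p1 & p3) = min(0.17, 0.35) = 0.17
((((p3 -> p3) -> (~(p3 | p1) & p2)) -> ((((((p2 & ~p3) & p1) | (p2 & p2)) & p1) | ~p3) & p1)) -> (p1 & p3)): 1 > 0.17, so result = 0.17

0.17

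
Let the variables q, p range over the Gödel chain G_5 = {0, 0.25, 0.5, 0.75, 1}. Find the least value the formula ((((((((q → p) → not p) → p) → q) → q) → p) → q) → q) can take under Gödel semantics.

The minimum is attained at q = 0.25, p = 0:
  (q → p): 0.25 > 0, so result = 0
  not p: Gödel ¬ of 0 = 1 (operand is 0)
  ((q → p) → not p): 0 ≤ 1, so result = 1
  (((q → p) → not p) → p): 1 > 0, so result = 0
  ((((q → p) → not p) → p) → q): 0 ≤ 0.25, so result = 1
  (((((q → p) → not p) → p) → q) → q): 1 > 0.25, so result = 0.25
  ((((((q → p) → not p) → p) → q) → q) → p): 0.25 > 0, so result = 0
  (((((((q → p) → not p) → p) → q) → q) → p) → q): 0 ≤ 0.25, so result = 1
  ((((((((q → p) → not p) → p) → q) → q) → p) → q) → q): 1 > 0.25, so result = 0.25
Checking all 25 assignments confirms none give a value below 0.25.

0.25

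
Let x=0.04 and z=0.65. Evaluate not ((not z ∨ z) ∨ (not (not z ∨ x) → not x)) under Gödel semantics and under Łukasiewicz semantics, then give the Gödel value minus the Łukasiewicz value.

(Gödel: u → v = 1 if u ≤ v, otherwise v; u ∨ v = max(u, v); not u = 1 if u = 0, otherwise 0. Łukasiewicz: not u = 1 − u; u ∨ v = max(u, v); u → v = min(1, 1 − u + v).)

0.00

Gödel evaluation:
  not z: Gödel ¬ of 0.65 = 0 (operand ≠ 0)
  (not z ∨ z) = max(0, 0.65) = 0.65
  not z: Gödel ¬ of 0.65 = 0 (operand ≠ 0)
  (not z ∨ x) = max(0, 0.04) = 0.04
  not (not z ∨ x): Gödel ¬ of 0.04 = 0 (operand ≠ 0)
  not x: Gödel ¬ of 0.04 = 0 (operand ≠ 0)
  (not (not z ∨ x) → not x): 0 ≤ 0, so result = 1
  ((not z ∨ z) ∨ (not (not z ∨ x) → not x)) = max(0.65, 1) = 1
  not ((not z ∨ z) ∨ (not (not z ∨ x) → not x)): Gödel ¬ of 1 = 0 (operand ≠ 0)
  Gödel value = 0
Łukasiewicz evaluation:
  not z: Łukasiewicz ¬ gives 1 − 0.65 = 0.35
  (not z ∨ z) = max(0.35, 0.65) = 0.65
  not z: Łukasiewicz ¬ gives 1 − 0.65 = 0.35
  (not z ∨ x) = max(0.35, 0.04) = 0.35
  not (not z ∨ x): Łukasiewicz ¬ gives 1 − 0.35 = 0.65
  not x: Łukasiewicz ¬ gives 1 − 0.04 = 0.96
  (not (not z ∨ x) → not x): min(1, 1 − 0.65 + 0.96) = 1
  ((not z ∨ z) ∨ (not (not z ∨ x) → not x)) = max(0.65, 1) = 1
  not ((not z ∨ z) ∨ (not (not z ∨ x) → not x)): Łukasiewicz ¬ gives 1 − 1 = 0
  Łukasiewicz value = 0
Difference: 0 − 0 = 0.00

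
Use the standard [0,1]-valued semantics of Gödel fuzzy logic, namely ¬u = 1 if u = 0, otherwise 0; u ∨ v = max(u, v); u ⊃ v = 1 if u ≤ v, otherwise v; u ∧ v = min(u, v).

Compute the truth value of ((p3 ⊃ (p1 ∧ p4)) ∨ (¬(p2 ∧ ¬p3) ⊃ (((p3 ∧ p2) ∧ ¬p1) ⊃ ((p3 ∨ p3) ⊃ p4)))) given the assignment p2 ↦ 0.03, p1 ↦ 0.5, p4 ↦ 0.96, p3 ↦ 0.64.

1.00

(p1 ∧ p4) = min(0.5, 0.96) = 0.5
(p3 ⊃ (p1 ∧ p4)): 0.64 > 0.5, so result = 0.5
¬p3: Gödel ¬ of 0.64 = 0 (operand ≠ 0)
(p2 ∧ ¬p3) = min(0.03, 0) = 0
¬(p2 ∧ ¬p3): Gödel ¬ of 0 = 1 (operand is 0)
(p3 ∧ p2) = min(0.64, 0.03) = 0.03
¬p1: Gödel ¬ of 0.5 = 0 (operand ≠ 0)
((p3 ∧ p2) ∧ ¬p1) = min(0.03, 0) = 0
(p3 ∨ p3) = max(0.64, 0.64) = 0.64
((p3 ∨ p3) ⊃ p4): 0.64 ≤ 0.96, so result = 1
(((p3 ∧ p2) ∧ ¬p1) ⊃ ((p3 ∨ p3) ⊃ p4)): 0 ≤ 1, so result = 1
(¬(p2 ∧ ¬p3) ⊃ (((p3 ∧ p2) ∧ ¬p1) ⊃ ((p3 ∨ p3) ⊃ p4))): 1 ≤ 1, so result = 1
((p3 ⊃ (p1 ∧ p4)) ∨ (¬(p2 ∧ ¬p3) ⊃ (((p3 ∧ p2) ∧ ¬p1) ⊃ ((p3 ∨ p3) ⊃ p4)))) = max(0.5, 1) = 1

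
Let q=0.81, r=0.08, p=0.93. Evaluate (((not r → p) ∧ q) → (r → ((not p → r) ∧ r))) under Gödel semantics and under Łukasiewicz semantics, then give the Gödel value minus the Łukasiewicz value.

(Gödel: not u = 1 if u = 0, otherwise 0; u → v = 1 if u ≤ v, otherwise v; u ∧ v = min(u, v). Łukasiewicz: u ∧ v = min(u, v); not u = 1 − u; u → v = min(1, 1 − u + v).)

Gödel evaluation:
  not r: Gödel ¬ of 0.08 = 0 (operand ≠ 0)
  (not r → p): 0 ≤ 0.93, so result = 1
  ((not r → p) ∧ q) = min(1, 0.81) = 0.81
  not p: Gödel ¬ of 0.93 = 0 (operand ≠ 0)
  (not p → r): 0 ≤ 0.08, so result = 1
  ((not p → r) ∧ r) = min(1, 0.08) = 0.08
  (r → ((not p → r) ∧ r)): 0.08 ≤ 0.08, so result = 1
  (((not r → p) ∧ q) → (r → ((not p → r) ∧ r))): 0.81 ≤ 1, so result = 1
  Gödel value = 1
Łukasiewicz evaluation:
  not r: Łukasiewicz ¬ gives 1 − 0.08 = 0.92
  (not r → p): min(1, 1 − 0.92 + 0.93) = 1
  ((not r → p) ∧ q) = min(1, 0.81) = 0.81
  not p: Łukasiewicz ¬ gives 1 − 0.93 = 0.07
  (not p → r): min(1, 1 − 0.07 + 0.08) = 1
  ((not p → r) ∧ r) = min(1, 0.08) = 0.08
  (r → ((not p → r) ∧ r)): min(1, 1 − 0.08 + 0.08) = 1
  (((not r → p) ∧ q) → (r → ((not p → r) ∧ r))): min(1, 1 − 0.81 + 1) = 1
  Łukasiewicz value = 1
Difference: 1 − 1 = 0.00

0.00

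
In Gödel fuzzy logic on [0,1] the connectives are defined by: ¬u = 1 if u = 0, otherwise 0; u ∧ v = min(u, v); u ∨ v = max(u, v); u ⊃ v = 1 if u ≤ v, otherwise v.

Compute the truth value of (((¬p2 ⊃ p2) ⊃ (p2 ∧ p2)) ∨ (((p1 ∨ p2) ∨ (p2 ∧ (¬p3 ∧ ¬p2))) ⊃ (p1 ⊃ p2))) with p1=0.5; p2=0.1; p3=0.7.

¬p2: Gödel ¬ of 0.1 = 0 (operand ≠ 0)
(¬p2 ⊃ p2): 0 ≤ 0.1, so result = 1
(p2 ∧ p2) = min(0.1, 0.1) = 0.1
((¬p2 ⊃ p2) ⊃ (p2 ∧ p2)): 1 > 0.1, so result = 0.1
(p1 ∨ p2) = max(0.5, 0.1) = 0.5
¬p3: Gödel ¬ of 0.7 = 0 (operand ≠ 0)
¬p2: Gödel ¬ of 0.1 = 0 (operand ≠ 0)
(¬p3 ∧ ¬p2) = min(0, 0) = 0
(p2 ∧ (¬p3 ∧ ¬p2)) = min(0.1, 0) = 0
((p1 ∨ p2) ∨ (p2 ∧ (¬p3 ∧ ¬p2))) = max(0.5, 0) = 0.5
(p1 ⊃ p2): 0.5 > 0.1, so result = 0.1
(((p1 ∨ p2) ∨ (p2 ∧ (¬p3 ∧ ¬p2))) ⊃ (p1 ⊃ p2)): 0.5 > 0.1, so result = 0.1
(((¬p2 ⊃ p2) ⊃ (p2 ∧ p2)) ∨ (((p1 ∨ p2) ∨ (p2 ∧ (¬p3 ∧ ¬p2))) ⊃ (p1 ⊃ p2))) = max(0.1, 0.1) = 0.1

0.10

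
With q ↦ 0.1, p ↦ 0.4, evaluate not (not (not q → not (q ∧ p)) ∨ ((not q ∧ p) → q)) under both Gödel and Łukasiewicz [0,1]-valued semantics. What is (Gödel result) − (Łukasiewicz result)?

-0.30

Gödel evaluation:
  not q: Gödel ¬ of 0.1 = 0 (operand ≠ 0)
  (q ∧ p) = min(0.1, 0.4) = 0.1
  not (q ∧ p): Gödel ¬ of 0.1 = 0 (operand ≠ 0)
  (not q → not (q ∧ p)): 0 ≤ 0, so result = 1
  not (not q → not (q ∧ p)): Gödel ¬ of 1 = 0 (operand ≠ 0)
  not q: Gödel ¬ of 0.1 = 0 (operand ≠ 0)
  (not q ∧ p) = min(0, 0.4) = 0
  ((not q ∧ p) → q): 0 ≤ 0.1, so result = 1
  (not (not q → not (q ∧ p)) ∨ ((not q ∧ p) → q)) = max(0, 1) = 1
  not (not (not q → not (q ∧ p)) ∨ ((not q ∧ p) → q)): Gödel ¬ of 1 = 0 (operand ≠ 0)
  Gödel value = 0
Łukasiewicz evaluation:
  not q: Łukasiewicz ¬ gives 1 − 0.1 = 0.9
  (q ∧ p) = min(0.1, 0.4) = 0.1
  not (q ∧ p): Łukasiewicz ¬ gives 1 − 0.1 = 0.9
  (not q → not (q ∧ p)): min(1, 1 − 0.9 + 0.9) = 1
  not (not q → not (q ∧ p)): Łukasiewicz ¬ gives 1 − 1 = 0
  not q: Łukasiewicz ¬ gives 1 − 0.1 = 0.9
  (not q ∧ p) = min(0.9, 0.4) = 0.4
  ((not q ∧ p) → q): min(1, 1 − 0.4 + 0.1) = 0.7
  (not (not q → not (q ∧ p)) ∨ ((not q ∧ p) → q)) = max(0, 0.7) = 0.7
  not (not (not q → not (q ∧ p)) ∨ ((not q ∧ p) → q)): Łukasiewicz ¬ gives 1 − 0.7 = 0.3
  Łukasiewicz value = 0.3
Difference: 0 − 0.3 = -0.30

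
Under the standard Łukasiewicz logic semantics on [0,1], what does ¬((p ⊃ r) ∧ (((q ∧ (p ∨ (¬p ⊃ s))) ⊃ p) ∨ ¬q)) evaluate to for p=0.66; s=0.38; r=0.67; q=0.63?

0.00

(p ⊃ r): min(1, 1 − 0.66 + 0.67) = 1
¬p: Łukasiewicz ¬ gives 1 − 0.66 = 0.34
(¬p ⊃ s): min(1, 1 − 0.34 + 0.38) = 1
(p ∨ (¬p ⊃ s)) = max(0.66, 1) = 1
(q ∧ (p ∨ (¬p ⊃ s))) = min(0.63, 1) = 0.63
((q ∧ (p ∨ (¬p ⊃ s))) ⊃ p): min(1, 1 − 0.63 + 0.66) = 1
¬q: Łukasiewicz ¬ gives 1 − 0.63 = 0.37
(((q ∧ (p ∨ (¬p ⊃ s))) ⊃ p) ∨ ¬q) = max(1, 0.37) = 1
((p ⊃ r) ∧ (((q ∧ (p ∨ (¬p ⊃ s))) ⊃ p) ∨ ¬q)) = min(1, 1) = 1
¬((p ⊃ r) ∧ (((q ∧ (p ∨ (¬p ⊃ s))) ⊃ p) ∨ ¬q)): Łukasiewicz ¬ gives 1 − 1 = 0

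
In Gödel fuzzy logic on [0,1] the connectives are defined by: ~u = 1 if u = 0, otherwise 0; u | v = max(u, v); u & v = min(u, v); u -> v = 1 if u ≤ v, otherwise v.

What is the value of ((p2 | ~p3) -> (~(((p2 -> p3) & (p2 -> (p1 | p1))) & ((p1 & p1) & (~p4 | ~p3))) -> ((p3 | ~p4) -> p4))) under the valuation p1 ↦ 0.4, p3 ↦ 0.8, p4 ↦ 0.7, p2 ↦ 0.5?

1.00

~p3: Gödel ¬ of 0.8 = 0 (operand ≠ 0)
(p2 | ~p3) = max(0.5, 0) = 0.5
(p2 -> p3): 0.5 ≤ 0.8, so result = 1
(p1 | p1) = max(0.4, 0.4) = 0.4
(p2 -> (p1 | p1)): 0.5 > 0.4, so result = 0.4
((p2 -> p3) & (p2 -> (p1 | p1))) = min(1, 0.4) = 0.4
(p1 & p1) = min(0.4, 0.4) = 0.4
~p4: Gödel ¬ of 0.7 = 0 (operand ≠ 0)
~p3: Gödel ¬ of 0.8 = 0 (operand ≠ 0)
(~p4 | ~p3) = max(0, 0) = 0
((p1 & p1) & (~p4 | ~p3)) = min(0.4, 0) = 0
(((p2 -> p3) & (p2 -> (p1 | p1))) & ((p1 & p1) & (~p4 | ~p3))) = min(0.4, 0) = 0
~(((p2 -> p3) & (p2 -> (p1 | p1))) & ((p1 & p1) & (~p4 | ~p3))): Gödel ¬ of 0 = 1 (operand is 0)
~p4: Gödel ¬ of 0.7 = 0 (operand ≠ 0)
(p3 | ~p4) = max(0.8, 0) = 0.8
((p3 | ~p4) -> p4): 0.8 > 0.7, so result = 0.7
(~(((p2 -> p3) & (p2 -> (p1 | p1))) & ((p1 & p1) & (~p4 | ~p3))) -> ((p3 | ~p4) -> p4)): 1 > 0.7, so result = 0.7
((p2 | ~p3) -> (~(((p2 -> p3) & (p2 -> (p1 | p1))) & ((p1 & p1) & (~p4 | ~p3))) -> ((p3 | ~p4) -> p4))): 0.5 ≤ 0.7, so result = 1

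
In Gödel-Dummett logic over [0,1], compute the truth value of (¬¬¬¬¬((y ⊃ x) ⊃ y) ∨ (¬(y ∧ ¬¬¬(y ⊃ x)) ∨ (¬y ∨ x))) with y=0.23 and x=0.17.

1.00

(y ⊃ x): 0.23 > 0.17, so result = 0.17
((y ⊃ x) ⊃ y): 0.17 ≤ 0.23, so result = 1
¬((y ⊃ x) ⊃ y): Gödel ¬ of 1 = 0 (operand ≠ 0)
¬¬((y ⊃ x) ⊃ y): Gödel ¬ of 0 = 1 (operand is 0)
¬¬¬((y ⊃ x) ⊃ y): Gödel ¬ of 1 = 0 (operand ≠ 0)
¬¬¬¬((y ⊃ x) ⊃ y): Gödel ¬ of 0 = 1 (operand is 0)
¬¬¬¬¬((y ⊃ x) ⊃ y): Gödel ¬ of 1 = 0 (operand ≠ 0)
(y ⊃ x): 0.23 > 0.17, so result = 0.17
¬(y ⊃ x): Gödel ¬ of 0.17 = 0 (operand ≠ 0)
¬¬(y ⊃ x): Gödel ¬ of 0 = 1 (operand is 0)
¬¬¬(y ⊃ x): Gödel ¬ of 1 = 0 (operand ≠ 0)
(y ∧ ¬¬¬(y ⊃ x)) = min(0.23, 0) = 0
¬(y ∧ ¬¬¬(y ⊃ x)): Gödel ¬ of 0 = 1 (operand is 0)
¬y: Gödel ¬ of 0.23 = 0 (operand ≠ 0)
(¬y ∨ x) = max(0, 0.17) = 0.17
(¬(y ∧ ¬¬¬(y ⊃ x)) ∨ (¬y ∨ x)) = max(1, 0.17) = 1
(¬¬¬¬¬((y ⊃ x) ⊃ y) ∨ (¬(y ∧ ¬¬¬(y ⊃ x)) ∨ (¬y ∨ x))) = max(0, 1) = 1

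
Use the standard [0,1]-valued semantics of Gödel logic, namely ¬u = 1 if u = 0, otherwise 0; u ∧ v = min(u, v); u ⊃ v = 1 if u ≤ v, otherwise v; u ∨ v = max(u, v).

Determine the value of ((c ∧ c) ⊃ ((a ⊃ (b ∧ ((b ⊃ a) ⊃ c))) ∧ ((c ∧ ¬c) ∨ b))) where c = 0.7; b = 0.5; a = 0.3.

0.50

(c ∧ c) = min(0.7, 0.7) = 0.7
(b ⊃ a): 0.5 > 0.3, so result = 0.3
((b ⊃ a) ⊃ c): 0.3 ≤ 0.7, so result = 1
(b ∧ ((b ⊃ a) ⊃ c)) = min(0.5, 1) = 0.5
(a ⊃ (b ∧ ((b ⊃ a) ⊃ c))): 0.3 ≤ 0.5, so result = 1
¬c: Gödel ¬ of 0.7 = 0 (operand ≠ 0)
(c ∧ ¬c) = min(0.7, 0) = 0
((c ∧ ¬c) ∨ b) = max(0, 0.5) = 0.5
((a ⊃ (b ∧ ((b ⊃ a) ⊃ c))) ∧ ((c ∧ ¬c) ∨ b)) = min(1, 0.5) = 0.5
((c ∧ c) ⊃ ((a ⊃ (b ∧ ((b ⊃ a) ⊃ c))) ∧ ((c ∧ ¬c) ∨ b))): 0.7 > 0.5, so result = 0.5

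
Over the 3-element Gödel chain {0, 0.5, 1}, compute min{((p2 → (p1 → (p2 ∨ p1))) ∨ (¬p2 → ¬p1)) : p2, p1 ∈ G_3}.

1.00

Every assignment gives 1. For instance at p2 = 0, p1 = 0:
  (p2 ∨ p1) = max(0, 0) = 0
  (p1 → (p2 ∨ p1)): 0 ≤ 0, so result = 1
  (p2 → (p1 → (p2 ∨ p1))): 0 ≤ 1, so result = 1
  ¬p2: Gödel ¬ of 0 = 1 (operand is 0)
  ¬p1: Gödel ¬ of 0 = 1 (operand is 0)
  (¬p2 → ¬p1): 1 ≤ 1, so result = 1
  ((p2 → (p1 → (p2 ∨ p1))) ∨ (¬p2 → ¬p1)) = max(1, 1) = 1
All 9 assignments give value 1 — the formula is a G_3-tautology.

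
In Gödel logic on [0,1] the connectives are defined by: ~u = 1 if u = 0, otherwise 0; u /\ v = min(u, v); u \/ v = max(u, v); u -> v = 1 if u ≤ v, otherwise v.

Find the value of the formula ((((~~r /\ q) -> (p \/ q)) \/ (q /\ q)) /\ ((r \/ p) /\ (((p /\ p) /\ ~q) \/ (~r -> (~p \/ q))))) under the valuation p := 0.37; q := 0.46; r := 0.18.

~r: Gödel ¬ of 0.18 = 0 (operand ≠ 0)
~~r: Gödel ¬ of 0 = 1 (operand is 0)
(~~r /\ q) = min(1, 0.46) = 0.46
(p \/ q) = max(0.37, 0.46) = 0.46
((~~r /\ q) -> (p \/ q)): 0.46 ≤ 0.46, so result = 1
(q /\ q) = min(0.46, 0.46) = 0.46
(((~~r /\ q) -> (p \/ q)) \/ (q /\ q)) = max(1, 0.46) = 1
(r \/ p) = max(0.18, 0.37) = 0.37
(p /\ p) = min(0.37, 0.37) = 0.37
~q: Gödel ¬ of 0.46 = 0 (operand ≠ 0)
((p /\ p) /\ ~q) = min(0.37, 0) = 0
~r: Gödel ¬ of 0.18 = 0 (operand ≠ 0)
~p: Gödel ¬ of 0.37 = 0 (operand ≠ 0)
(~p \/ q) = max(0, 0.46) = 0.46
(~r -> (~p \/ q)): 0 ≤ 0.46, so result = 1
(((p /\ p) /\ ~q) \/ (~r -> (~p \/ q))) = max(0, 1) = 1
((r \/ p) /\ (((p /\ p) /\ ~q) \/ (~r -> (~p \/ q)))) = min(0.37, 1) = 0.37
((((~~r /\ q) -> (p \/ q)) \/ (q /\ q)) /\ ((r \/ p) /\ (((p /\ p) /\ ~q) \/ (~r -> (~p \/ q))))) = min(1, 0.37) = 0.37

0.37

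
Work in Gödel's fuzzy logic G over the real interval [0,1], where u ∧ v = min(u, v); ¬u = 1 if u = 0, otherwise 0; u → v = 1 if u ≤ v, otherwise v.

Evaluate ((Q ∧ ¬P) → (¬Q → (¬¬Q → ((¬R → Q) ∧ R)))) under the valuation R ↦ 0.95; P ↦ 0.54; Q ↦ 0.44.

¬P: Gödel ¬ of 0.54 = 0 (operand ≠ 0)
(Q ∧ ¬P) = min(0.44, 0) = 0
¬Q: Gödel ¬ of 0.44 = 0 (operand ≠ 0)
¬Q: Gödel ¬ of 0.44 = 0 (operand ≠ 0)
¬¬Q: Gödel ¬ of 0 = 1 (operand is 0)
¬R: Gödel ¬ of 0.95 = 0 (operand ≠ 0)
(¬R → Q): 0 ≤ 0.44, so result = 1
((¬R → Q) ∧ R) = min(1, 0.95) = 0.95
(¬¬Q → ((¬R → Q) ∧ R)): 1 > 0.95, so result = 0.95
(¬Q → (¬¬Q → ((¬R → Q) ∧ R))): 0 ≤ 0.95, so result = 1
((Q ∧ ¬P) → (¬Q → (¬¬Q → ((¬R → Q) ∧ R)))): 0 ≤ 1, so result = 1

1.00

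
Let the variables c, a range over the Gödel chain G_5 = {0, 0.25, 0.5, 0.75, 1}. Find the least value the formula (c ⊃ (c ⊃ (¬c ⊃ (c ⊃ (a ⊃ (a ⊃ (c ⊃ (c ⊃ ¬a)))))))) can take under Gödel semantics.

1.00

Every assignment gives 1. For instance at c = 0, a = 0:
  ¬c: Gödel ¬ of 0 = 1 (operand is 0)
  ¬a: Gödel ¬ of 0 = 1 (operand is 0)
  (c ⊃ ¬a): 0 ≤ 1, so result = 1
  (c ⊃ (c ⊃ ¬a)): 0 ≤ 1, so result = 1
  (a ⊃ (c ⊃ (c ⊃ ¬a))): 0 ≤ 1, so result = 1
  (a ⊃ (a ⊃ (c ⊃ (c ⊃ ¬a)))): 0 ≤ 1, so result = 1
  (c ⊃ (a ⊃ (a ⊃ (c ⊃ (c ⊃ ¬a))))): 0 ≤ 1, so result = 1
  (¬c ⊃ (c ⊃ (a ⊃ (a ⊃ (c ⊃ (c ⊃ ¬a)))))): 1 ≤ 1, so result = 1
  (c ⊃ (¬c ⊃ (c ⊃ (a ⊃ (a ⊃ (c ⊃ (c ⊃ ¬a))))))): 0 ≤ 1, so result = 1
  (c ⊃ (c ⊃ (¬c ⊃ (c ⊃ (a ⊃ (a ⊃ (c ⊃ (c ⊃ ¬a)))))))): 0 ≤ 1, so result = 1
All 25 assignments give value 1 — the formula is a G_5-tautology.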